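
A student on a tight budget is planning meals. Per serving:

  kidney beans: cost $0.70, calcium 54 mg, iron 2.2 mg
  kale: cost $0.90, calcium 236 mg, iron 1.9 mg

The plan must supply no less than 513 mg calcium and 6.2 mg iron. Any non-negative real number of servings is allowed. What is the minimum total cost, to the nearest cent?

$2.54

Two binding constraints pin down two serving amounts, so the optimal mix uses at most two foods. The candidates are each food alone (scaled to the tighter of calcium/iron) and each pair with both constraints tight.
kidney beans only: max(513/54, 6.2/2.2) = 9.5 servings → $6.65.
kale only: max(513/236, 6.2/1.9) = 3.263 servings → $2.94.
kidney beans + kale with both tight: 1.173 servings and 1.905 servings → $2.54.
The minimum over all feasible corners is $2.54.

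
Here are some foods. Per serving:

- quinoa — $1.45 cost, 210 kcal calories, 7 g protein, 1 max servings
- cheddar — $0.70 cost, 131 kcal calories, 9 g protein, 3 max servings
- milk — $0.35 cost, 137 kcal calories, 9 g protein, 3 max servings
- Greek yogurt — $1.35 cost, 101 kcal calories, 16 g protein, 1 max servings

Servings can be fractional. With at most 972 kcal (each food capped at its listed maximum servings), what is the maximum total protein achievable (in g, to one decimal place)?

72.2 g

Protein per kcal: Greek yogurt 0.1584, cheddar 0.0687, milk 0.06569, quinoa 0.03333.
Take 1 serving of Greek yogurt: uses 101 kcal, +16.0 g protein (running total 16.0 g).
Take 3 servings of cheddar: uses 393 kcal, +27.0 g protein (running total 43.0 g).
Take 3 servings of milk: uses 411 kcal, +27.0 g protein (running total 70.0 g).
Take 0.319 servings of quinoa: uses 67 kcal, +2.2 g protein (running total 72.2 g).
Filling greedily by protein-per-kcal is optimal for one linear limit, giving 72.2 g.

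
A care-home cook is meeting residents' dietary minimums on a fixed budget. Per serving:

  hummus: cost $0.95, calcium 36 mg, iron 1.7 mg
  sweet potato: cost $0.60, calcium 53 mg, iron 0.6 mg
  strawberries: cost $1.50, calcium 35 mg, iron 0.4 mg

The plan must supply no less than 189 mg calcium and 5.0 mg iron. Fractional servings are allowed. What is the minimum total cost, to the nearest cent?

Check every corner: each single food scaled to meet both minima, and each pair solved so both constraints bind.
hummus only: max(189/36, 5.0/1.7) = 5.25 servings → $4.99.
sweet potato only: max(189/53, 5.0/0.6) = 8.333 servings → $5.00.
strawberries only: max(189/35, 5.0/0.4) = 12.5 servings → $18.75.
hummus + sweet potato with both tight: 2.213 servings and 2.063 servings → $3.34.
hummus + strawberries with both tight: 2.204 servings and 3.133 servings → $6.79.
sweet potato + strawberries: intersection lies outside the first quadrant.
So the least-cost plan costs $3.34.

$3.34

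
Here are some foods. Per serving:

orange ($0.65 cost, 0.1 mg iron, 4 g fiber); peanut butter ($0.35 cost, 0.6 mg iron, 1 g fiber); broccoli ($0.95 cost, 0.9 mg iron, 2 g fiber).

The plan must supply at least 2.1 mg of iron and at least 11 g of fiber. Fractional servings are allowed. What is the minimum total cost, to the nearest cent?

$2.38

A basic optimal solution has at most two foods positive. Try each food alone and each pair with both targets met exactly.
orange only: max(2.1/0.1, 11/4) = 21 servings → $13.65.
peanut butter only: max(2.1/0.6, 11/1) = 11 servings → $3.85.
broccoli only: max(2.1/0.9, 11/2) = 5.5 servings → $5.22.
orange + peanut butter with both tight: 1.957 servings and 3.174 servings → $2.38.
orange + broccoli with both tight: 1.676 servings and 2.147 servings → $3.13.
peanut butter + broccoli: intersection lies outside the first quadrant.
Cheapest feasible corner: $2.38.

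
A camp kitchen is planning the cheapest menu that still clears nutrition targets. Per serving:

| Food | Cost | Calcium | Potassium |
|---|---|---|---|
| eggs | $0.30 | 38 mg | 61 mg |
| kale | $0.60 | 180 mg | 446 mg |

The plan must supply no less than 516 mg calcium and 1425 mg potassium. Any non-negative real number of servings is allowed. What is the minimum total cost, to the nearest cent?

At the optimum either one food covers both requirements or two foods hit both targets exactly; no other combination can be cheaper.
eggs only: max(516/38, 1425/61) = 23.36 servings → $7.01.
kale only: max(516/180, 1425/446) = 3.195 servings → $1.92.
eggs + kale with both targets exact would need a negative amount; discard.
The minimum over all feasible corners is $1.92.

$1.92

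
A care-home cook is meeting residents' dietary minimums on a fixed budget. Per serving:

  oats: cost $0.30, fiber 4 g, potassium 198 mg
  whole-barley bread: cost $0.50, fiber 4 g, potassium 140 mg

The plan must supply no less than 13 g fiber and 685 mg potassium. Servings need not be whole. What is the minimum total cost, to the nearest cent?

$1.04

Check every corner: each single food scaled to meet both minima, and each pair solved so both constraints bind.
oats only: max(13/4, 685/198) = 3.46 servings → $1.04.
whole-barley bread only: max(13/4, 685/140) = 4.893 servings → $2.45.
oats + whole-barley bread: intersection lies outside the first quadrant.
Cheapest feasible corner: $1.04.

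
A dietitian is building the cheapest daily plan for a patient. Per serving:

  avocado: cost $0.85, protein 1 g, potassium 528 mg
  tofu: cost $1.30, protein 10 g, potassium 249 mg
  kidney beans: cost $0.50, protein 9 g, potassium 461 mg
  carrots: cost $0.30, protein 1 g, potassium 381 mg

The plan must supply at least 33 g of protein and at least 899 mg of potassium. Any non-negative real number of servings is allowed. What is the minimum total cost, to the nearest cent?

$1.83

A basic optimal solution has at most two foods positive. Try each food alone and each pair with both targets met exactly.
avocado only: max(33/1, 899/528) = 33 servings → $28.05.
tofu only: max(33/10, 899/249) = 3.61 servings → $4.69.
kidney beans only: max(33/9, 899/461) = 3.667 servings → $1.83.
carrots only: max(33/1, 899/381) = 33 servings → $9.90.
avocado + tofu with both tight: 0.1536 servings and 3.285 servings → $4.40.
avocado + kidney beans: intersection lies outside the first quadrant.
avocado + carrots with both targets exact would need a negative amount; discard.
tofu + kidney beans with both tight: 3.006 servings and 0.3263 servings → $4.07.
tofu + carrots with both tight: 3.278 servings and 0.2171 servings → $4.33.
kidney beans + carrots: intersection lies outside the first quadrant.
Cheapest feasible corner: $1.83.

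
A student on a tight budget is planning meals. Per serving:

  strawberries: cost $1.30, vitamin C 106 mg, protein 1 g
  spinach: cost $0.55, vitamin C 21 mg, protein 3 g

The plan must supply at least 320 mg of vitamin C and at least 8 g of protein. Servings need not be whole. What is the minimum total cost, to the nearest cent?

A basic optimal solution has at most two foods positive. Try each food alone and each pair with both targets met exactly.
strawberries only: max(320/106, 8/1) = 8 servings → $10.40.
spinach only: max(320/21, 8/3) = 15.24 servings → $8.38.
strawberries + spinach with both tight: 2.667 servings and 1.778 servings → $4.44.
So the least-cost plan costs $4.44.

$4.44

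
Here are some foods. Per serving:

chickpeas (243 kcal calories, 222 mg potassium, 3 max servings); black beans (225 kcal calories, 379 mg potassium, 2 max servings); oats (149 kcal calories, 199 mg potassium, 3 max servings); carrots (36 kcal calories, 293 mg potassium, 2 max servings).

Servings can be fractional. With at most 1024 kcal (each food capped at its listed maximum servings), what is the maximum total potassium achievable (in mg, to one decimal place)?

1991.2 mg

Potassium per kcal: carrots 8.139, black beans 1.684, oats 1.336, chickpeas 0.9136.
Take 2 servings of carrots: uses 72 kcal, +586.0 mg potassium (running total 586.0 mg).
Take 2 servings of black beans: uses 450 kcal, +758.0 mg potassium (running total 1344.0 mg).
Take 3 servings of oats: uses 447 kcal, +597.0 mg potassium (running total 1941.0 mg).
Take 0.2263 servings of chickpeas: uses 55 kcal, +50.2 mg potassium (running total 1991.2 mg).
Greedy by best ratio exhausts the calories allowance optimally: 1991.2 mg.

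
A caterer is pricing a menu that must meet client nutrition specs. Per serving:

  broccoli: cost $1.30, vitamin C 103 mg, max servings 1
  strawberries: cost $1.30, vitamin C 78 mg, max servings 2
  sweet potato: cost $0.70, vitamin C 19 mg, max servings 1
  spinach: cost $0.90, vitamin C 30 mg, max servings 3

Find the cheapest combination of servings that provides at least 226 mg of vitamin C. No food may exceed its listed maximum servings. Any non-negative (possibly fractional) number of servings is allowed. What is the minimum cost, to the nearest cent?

$3.35

Cost per mg of vitamin C: broccoli $0.0126, strawberries $0.0167, spinach $0.0300, sweet potato $0.0368.
Take 1 serving of broccoli: +103.0 mg vitamin C for $1.30 (total $1.30, still need 123.0 mg).
Take 1.577 servings of strawberries: +123.0 mg vitamin C for $2.05 (total $3.35, still need 0.0 mg).
Filling from the cheapest source first is optimal under one linear minimum: $3.35.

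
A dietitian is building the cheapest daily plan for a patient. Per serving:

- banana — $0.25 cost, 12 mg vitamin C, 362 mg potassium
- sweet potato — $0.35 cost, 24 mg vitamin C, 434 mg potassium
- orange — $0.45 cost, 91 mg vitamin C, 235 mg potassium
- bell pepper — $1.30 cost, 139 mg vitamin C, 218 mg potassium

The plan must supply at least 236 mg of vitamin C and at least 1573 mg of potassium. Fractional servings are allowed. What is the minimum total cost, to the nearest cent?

$1.72

Check every corner: each single food scaled to meet both minima, and each pair solved so both constraints bind.
banana only: max(236/12, 1573/362) = 19.67 servings → $4.92.
sweet potato only: max(236/24, 1573/434) = 9.833 servings → $3.44.
orange only: max(236/91, 1573/235) = 6.694 servings → $3.01.
bell pepper only: max(236/139, 1573/218) = 7.216 servings → $9.38.
banana + sweet potato: the both-tight solution has a negative serving — not a feasible corner.
banana + orange with both tight: 2.911 servings and 2.21 servings → $1.72.
banana + bell pepper with both tight: 3.505 servings and 1.395 servings → $2.69.
sweet potato + orange with both tight: 2.59 servings and 1.91 servings → $1.77.
sweet potato + bell pepper with both tight: 3.035 servings and 1.174 servings → $2.59.
orange + bell pepper: the both-tight solution has a negative serving — not a feasible corner.
The minimum over all feasible corners is $1.72.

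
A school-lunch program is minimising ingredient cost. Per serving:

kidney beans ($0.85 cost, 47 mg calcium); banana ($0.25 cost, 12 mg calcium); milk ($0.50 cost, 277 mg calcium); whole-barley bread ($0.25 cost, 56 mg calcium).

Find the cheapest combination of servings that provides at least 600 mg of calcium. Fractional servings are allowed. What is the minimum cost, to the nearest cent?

Cost per mg of calcium: milk $0.0018, whole-barley bread $0.0045, kidney beans $0.0181, banana $0.0208.
With no serving limits, use only milk: 600 mg / 277 mg = 2.166 servings × $0.50 = $1.08.

$1.08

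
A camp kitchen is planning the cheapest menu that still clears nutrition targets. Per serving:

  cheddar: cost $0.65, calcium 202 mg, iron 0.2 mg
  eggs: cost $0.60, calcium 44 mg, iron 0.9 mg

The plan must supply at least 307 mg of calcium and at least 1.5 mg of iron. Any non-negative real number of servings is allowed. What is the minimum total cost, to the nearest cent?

cheddar only: max(307/202, 1.5/0.2) = 7.5 servings → $4.88.
eggs only: max(307/44, 1.5/0.9) = 6.977 servings → $4.19.
cheddar + eggs with both tight: 1.216 servings and 1.397 servings → $1.63.
The minimum over all feasible corners is $1.63.

$1.63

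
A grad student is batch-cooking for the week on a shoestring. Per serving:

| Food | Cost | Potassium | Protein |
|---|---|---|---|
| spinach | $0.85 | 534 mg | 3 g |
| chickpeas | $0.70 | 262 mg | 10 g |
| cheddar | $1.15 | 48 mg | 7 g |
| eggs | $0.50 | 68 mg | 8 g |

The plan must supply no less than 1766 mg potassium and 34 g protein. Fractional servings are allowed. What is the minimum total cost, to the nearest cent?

$3.61

Minimising a linear cost over {potassium ≥ 1766, protein ≥ 34, servings ≥ 0} — the optimum is at a vertex, using one or two foods.
spinach only: max(1766/534, 34/3) = 11.33 servings → $9.63.
chickpeas only: max(1766/262, 34/10) = 6.74 servings → $4.72.
cheddar only: max(1766/48, 34/7) = 36.79 servings → $42.31.
eggs only: max(1766/68, 34/8) = 25.97 servings → $12.99.
spinach + chickpeas with both tight: 1.922 servings and 2.823 servings → $3.61.
spinach + cheddar with both tight: 2.986 servings and 3.578 servings → $6.65.
spinach + eggs with both tight: 2.905 servings and 3.161 servings → $4.05.
chickpeas + cheddar with both targets exact would need a negative amount; discard.
chickpeas + eggs: the both-tight solution has a negative serving — not a feasible corner.
cheddar + eggs with both targets exact would need a negative amount; discard.
Cheapest feasible corner: $3.61.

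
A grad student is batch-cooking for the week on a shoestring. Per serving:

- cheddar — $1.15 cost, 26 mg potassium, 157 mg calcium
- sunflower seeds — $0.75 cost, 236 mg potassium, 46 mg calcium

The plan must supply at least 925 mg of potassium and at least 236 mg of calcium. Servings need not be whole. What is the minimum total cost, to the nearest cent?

With two linear requirements the optimum uses one or two foods; enumerate the corners.
cheddar only: max(925/26, 236/157) = 35.58 servings → $40.91.
sunflower seeds only: max(925/236, 236/46) = 5.13 servings → $3.85.
cheddar + sunflower seeds with both tight: 0.3666 servings and 3.879 servings → $3.33.
So the least-cost plan costs $3.33.

$3.33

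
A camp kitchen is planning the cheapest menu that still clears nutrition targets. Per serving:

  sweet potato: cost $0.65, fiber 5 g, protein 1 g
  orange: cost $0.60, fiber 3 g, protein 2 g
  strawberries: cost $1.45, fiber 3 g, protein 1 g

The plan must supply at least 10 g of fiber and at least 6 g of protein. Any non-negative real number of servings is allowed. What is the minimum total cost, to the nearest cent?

$1.90

The cheapest plan sits at a corner of the feasible region — with two constraints it uses at most two foods.
sweet potato only: max(10/5, 6/1) = 6 servings → $3.90.
orange only: max(10/3, 6/2) = 3.333 servings → $2.00.
strawberries only: max(10/3, 6/1) = 6 servings → $8.70.
sweet potato + orange with both tight: 0.2857 servings and 2.857 servings → $1.90.
sweet potato + strawberries: the both-tight solution has a negative serving — not a feasible corner.
orange + strawberries with both tight: 2.667 servings and 0.6667 servings → $2.57.
The minimum over all feasible corners is $1.90.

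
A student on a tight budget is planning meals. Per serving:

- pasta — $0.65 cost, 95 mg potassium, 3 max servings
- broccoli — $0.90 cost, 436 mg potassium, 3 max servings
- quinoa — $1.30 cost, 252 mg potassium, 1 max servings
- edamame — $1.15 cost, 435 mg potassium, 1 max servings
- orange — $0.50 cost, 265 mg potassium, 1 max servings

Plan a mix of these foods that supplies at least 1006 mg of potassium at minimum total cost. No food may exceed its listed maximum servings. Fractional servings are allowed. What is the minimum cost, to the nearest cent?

$2.03

Cost per mg of potassium: orange $0.0019, broccoli $0.0021, edamame $0.0026, quinoa $0.0052, pasta $0.0068.
Take 1 serving of orange: +265.0 mg potassium for $0.50 (total $0.50, still need 741.0 mg).
Take 1.7 servings of broccoli: +741.0 mg potassium for $1.53 (total $2.03, still need 0.0 mg).
Filling from the cheapest source first is optimal under one linear minimum: $2.03.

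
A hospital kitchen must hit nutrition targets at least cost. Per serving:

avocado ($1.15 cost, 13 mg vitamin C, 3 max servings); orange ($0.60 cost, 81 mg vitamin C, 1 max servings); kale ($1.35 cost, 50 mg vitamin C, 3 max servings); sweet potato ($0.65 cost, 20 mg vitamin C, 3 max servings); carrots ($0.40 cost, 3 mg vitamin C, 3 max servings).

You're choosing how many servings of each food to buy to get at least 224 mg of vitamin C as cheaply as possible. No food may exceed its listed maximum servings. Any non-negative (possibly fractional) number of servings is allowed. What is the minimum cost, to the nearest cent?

$4.46

Cost per mg of vitamin C: orange $0.0074, kale $0.0270, sweet potato $0.0325, avocado $0.0885, carrots $0.1333.
Take 1 serving of orange: +81.0 mg vitamin C for $0.60 (total $0.60, still need 143.0 mg).
Take 2.86 servings of kale: +143.0 mg vitamin C for $3.86 (total $4.46, still need 0.0 mg).
Filling from the cheapest source first is optimal under one linear minimum: $4.46.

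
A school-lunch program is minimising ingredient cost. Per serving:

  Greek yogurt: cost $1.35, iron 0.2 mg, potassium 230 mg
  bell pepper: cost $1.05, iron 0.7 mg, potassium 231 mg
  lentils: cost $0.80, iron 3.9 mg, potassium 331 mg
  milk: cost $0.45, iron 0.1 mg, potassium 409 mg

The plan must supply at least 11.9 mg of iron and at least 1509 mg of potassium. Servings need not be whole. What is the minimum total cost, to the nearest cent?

Check every corner: each single food scaled to meet both minima, and each pair solved so both constraints bind.
Greek yogurt only: max(11.9/0.2, 1509/230) = 59.5 servings → $80.33.
bell pepper only: max(11.9/0.7, 1509/231) = 17 servings → $17.85.
lentils only: max(11.9/3.9, 1509/331) = 4.559 servings → $3.65.
milk only: max(11.9/0.1, 1509/409) = 119 servings → $53.55.
Greek yogurt + bell pepper: the both-tight solution has a negative serving — not a feasible corner.
Greek yogurt + lentils with both tight: 2.343 servings and 2.931 servings → $5.51.
Greek yogurt + milk: intersection lies outside the first quadrant.
bell pepper + lentils with both tight: 2.908 servings and 2.529 servings → $5.08.
bell pepper + milk: intersection lies outside the first quadrant.
lentils + milk with both tight: 3.019 servings and 1.246 servings → $2.98.
Cheapest feasible corner: $2.98.

$2.98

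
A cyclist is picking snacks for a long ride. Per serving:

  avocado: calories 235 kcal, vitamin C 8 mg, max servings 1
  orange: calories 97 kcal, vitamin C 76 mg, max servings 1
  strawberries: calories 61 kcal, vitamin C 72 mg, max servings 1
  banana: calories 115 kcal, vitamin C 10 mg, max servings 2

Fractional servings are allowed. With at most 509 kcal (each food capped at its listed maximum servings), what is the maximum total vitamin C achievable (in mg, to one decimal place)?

Vitamin C per kcal: strawberries 1.18, orange 0.7835, banana 0.08696, avocado 0.03404.
Take 1 serving of strawberries: uses 61 kcal, +72.0 mg vitamin C (running total 72.0 mg).
Take 1 serving of orange: uses 97 kcal, +76.0 mg vitamin C (running total 148.0 mg).
Take 2 servings of banana: uses 230 kcal, +20.0 mg vitamin C (running total 168.0 mg).
Take 0.5149 servings of avocado: uses 121 kcal, +4.1 mg vitamin C (running total 172.1 mg).
Greedy by best ratio exhausts the calories allowance optimally: 172.1 mg.

172.1 mg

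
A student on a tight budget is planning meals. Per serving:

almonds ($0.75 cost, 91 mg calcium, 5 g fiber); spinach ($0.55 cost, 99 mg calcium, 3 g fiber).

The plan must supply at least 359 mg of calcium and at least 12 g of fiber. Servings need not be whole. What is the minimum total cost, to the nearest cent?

$2.12

Check every corner: each single food scaled to meet both minima, and each pair solved so both constraints bind.
almonds only: max(359/91, 12/5) = 3.945 servings → $2.96.
spinach only: max(359/99, 12/3) = 4 servings → $2.20.
almonds + spinach with both tight: 0.5 servings and 3.167 servings → $2.12.
Cheapest feasible corner: $2.12.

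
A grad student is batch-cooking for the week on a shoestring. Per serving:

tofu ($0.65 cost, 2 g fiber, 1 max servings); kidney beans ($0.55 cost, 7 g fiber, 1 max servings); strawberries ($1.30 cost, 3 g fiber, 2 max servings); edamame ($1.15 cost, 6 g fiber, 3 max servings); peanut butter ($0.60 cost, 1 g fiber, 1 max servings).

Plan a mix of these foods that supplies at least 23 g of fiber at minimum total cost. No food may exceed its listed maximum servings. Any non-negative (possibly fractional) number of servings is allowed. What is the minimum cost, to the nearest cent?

Cost per g of fiber: kidney beans $0.0786, edamame $0.1917, tofu $0.3250, strawberries $0.4333, peanut butter $0.6000.
Take 1 serving of kidney beans: +7.0 g fiber for $0.55 (total $0.55, still need 16.0 g).
Take 2.667 servings of edamame: +16.0 g fiber for $3.07 (total $3.62, still need 0.0 g).
Greedy by cheapest-per-g is optimal for a single linear constraint, so the minimum cost is $3.62.

$3.62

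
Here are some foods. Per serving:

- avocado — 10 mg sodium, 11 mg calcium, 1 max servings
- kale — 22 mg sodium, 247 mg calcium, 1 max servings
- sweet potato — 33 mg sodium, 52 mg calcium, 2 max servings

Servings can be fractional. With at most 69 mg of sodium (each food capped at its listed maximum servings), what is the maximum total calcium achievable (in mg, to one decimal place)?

Calcium per mg sodium: kale 11.23, sweet potato 1.576, avocado 1.1.
Take 1 serving of kale: uses 22 mg sodium, +247.0 mg calcium (running total 247.0 mg).
Take 1.424 servings of sweet potato: uses 47 mg sodium, +74.1 mg calcium (running total 321.1 mg).
Filling greedily by calcium-per-mg sodium is optimal for one linear limit, giving 321.1 mg.

321.1 mg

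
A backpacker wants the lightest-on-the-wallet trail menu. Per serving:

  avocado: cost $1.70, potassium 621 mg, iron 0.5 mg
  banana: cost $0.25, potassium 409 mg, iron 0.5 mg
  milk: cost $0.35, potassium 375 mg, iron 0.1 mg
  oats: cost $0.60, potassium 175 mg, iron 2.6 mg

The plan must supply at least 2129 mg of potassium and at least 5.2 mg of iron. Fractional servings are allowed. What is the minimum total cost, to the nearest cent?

$1.84

For a min-cost LP with two ≥-constraints, a basic feasible solution has at most two positive variables.
avocado only: max(2129/621, 5.2/0.5) = 10.4 servings → $17.68.
banana only: max(2129/409, 5.2/0.5) = 10.4 servings → $2.60.
milk only: max(2129/375, 5.2/0.1) = 52 servings → $18.20.
oats only: max(2129/175, 5.2/2.6) = 12.17 servings → $7.30.
avocado + banana with both targets exact would need a negative amount; discard.
avocado + milk with both targets exact would need a negative amount; discard.
avocado + oats with both tight: 3.029 servings and 1.418 servings → $6.00.
banana + milk: the both-tight solution has a negative serving — not a feasible corner.
banana + oats with both tight: 4.74 servings and 1.089 servings → $1.84.
milk + oats with both tight: 4.831 servings and 1.814 servings → $2.78.
The minimum over all feasible corners is $1.84.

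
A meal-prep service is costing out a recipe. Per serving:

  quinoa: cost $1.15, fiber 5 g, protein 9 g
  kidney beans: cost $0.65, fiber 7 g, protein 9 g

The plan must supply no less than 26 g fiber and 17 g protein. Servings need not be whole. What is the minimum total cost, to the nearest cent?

$2.41

Two binding constraints pin down two serving amounts, so the optimal mix uses at most two foods. The candidates are each food alone (scaled to the tighter of fiber/protein) and each pair with both constraints tight.
quinoa only: max(26/5, 17/9) = 5.2 servings → $5.98.
kidney beans only: max(26/7, 17/9) = 3.714 servings → $2.41.
quinoa + kidney beans with both targets exact would need a negative amount; discard.
The minimum over all feasible corners is $2.41.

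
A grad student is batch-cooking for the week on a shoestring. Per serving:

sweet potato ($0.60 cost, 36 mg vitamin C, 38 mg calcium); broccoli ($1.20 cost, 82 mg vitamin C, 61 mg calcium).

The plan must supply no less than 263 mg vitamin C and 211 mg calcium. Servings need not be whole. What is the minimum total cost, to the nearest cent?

This is a tiny linear program; its minimum lies at a vertex of the feasible set. List the vertices and price them.
sweet potato only: max(263/36, 211/38) = 7.306 servings → $4.38.
broccoli only: max(263/82, 211/61) = 3.459 servings → $4.15.
sweet potato + broccoli with both tight: 1.368 servings and 2.607 servings → $3.95.
Cheapest feasible corner: $3.95.

$3.95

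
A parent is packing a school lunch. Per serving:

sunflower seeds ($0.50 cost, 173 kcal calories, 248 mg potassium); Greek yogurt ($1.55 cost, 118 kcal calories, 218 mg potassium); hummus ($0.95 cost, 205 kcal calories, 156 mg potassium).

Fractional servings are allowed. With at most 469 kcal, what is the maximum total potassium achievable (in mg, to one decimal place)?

866.5 mg

Potassium per kcal: Greek yogurt 1.847, sunflower seeds 1.434, hummus 0.761.
With no serving limits, spend the whole calories allowance on Greek yogurt: 469 kcal / 118 kcal × 218 mg = 866.5 mg.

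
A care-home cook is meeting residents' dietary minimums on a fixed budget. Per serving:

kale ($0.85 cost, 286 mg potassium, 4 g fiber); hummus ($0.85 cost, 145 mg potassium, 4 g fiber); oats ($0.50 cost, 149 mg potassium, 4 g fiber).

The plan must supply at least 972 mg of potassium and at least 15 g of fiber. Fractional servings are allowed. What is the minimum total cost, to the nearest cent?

$2.93

kale only: max(972/286, 15/4) = 3.75 servings → $3.19.
hummus only: max(972/145, 15/4) = 6.703 servings → $5.70.
oats only: max(972/149, 15/4) = 6.523 servings → $3.26.
kale + hummus with both tight: 3.037 servings and 0.7128 servings → $3.19.
kale + oats with both tight: 3.016 servings and 0.7336 servings → $2.93.
hummus + oats with both targets exact would need a negative amount; discard.
Cheapest feasible corner: $2.93.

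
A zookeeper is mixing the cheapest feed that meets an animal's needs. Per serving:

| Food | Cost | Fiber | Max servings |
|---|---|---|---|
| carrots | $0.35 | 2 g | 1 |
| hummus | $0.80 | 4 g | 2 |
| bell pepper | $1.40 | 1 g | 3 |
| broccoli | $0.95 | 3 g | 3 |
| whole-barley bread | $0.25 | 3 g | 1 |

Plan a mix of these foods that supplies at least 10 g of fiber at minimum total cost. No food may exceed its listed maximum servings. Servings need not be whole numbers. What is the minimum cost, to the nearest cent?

$1.60

Cost per g of fiber: whole-barley bread $0.0833, carrots $0.1750, hummus $0.2000, broccoli $0.3167, bell pepper $1.4000.
Take 1 serving of whole-barley bread: +3.0 g fiber for $0.25 (total $0.25, still need 7.0 g).
Take 1 serving of carrots: +2.0 g fiber for $0.35 (total $0.60, still need 5.0 g).
Take 1.25 servings of hummus: +5.0 g fiber for $1.00 (total $1.60, still need 0.0 g).
Greedy by cheapest-per-g is optimal for a single linear constraint, so the minimum cost is $1.60.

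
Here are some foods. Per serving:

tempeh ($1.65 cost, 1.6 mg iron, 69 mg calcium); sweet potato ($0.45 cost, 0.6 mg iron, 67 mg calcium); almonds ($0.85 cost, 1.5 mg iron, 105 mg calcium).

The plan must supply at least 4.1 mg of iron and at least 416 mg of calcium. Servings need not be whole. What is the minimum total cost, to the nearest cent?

An LP optimum is at a vertex; with two nutrient constraints at most two foods are used. Check each candidate.
tempeh only: max(4.1/1.6, 416/69) = 6.029 servings → $9.95.
sweet potato only: max(4.1/0.6, 416/67) = 6.833 servings → $3.08.
almonds only: max(4.1/1.5, 416/105) = 3.962 servings → $3.37.
tempeh + sweet potato with both tight: 0.3815 servings and 5.816 servings → $3.25.
tempeh + almonds: the both-tight solution has a negative serving — not a feasible corner.
sweet potato + almonds with both tight: 5.16 servings and 0.6693 servings → $2.89.
Cheapest feasible corner: $2.89.

$2.89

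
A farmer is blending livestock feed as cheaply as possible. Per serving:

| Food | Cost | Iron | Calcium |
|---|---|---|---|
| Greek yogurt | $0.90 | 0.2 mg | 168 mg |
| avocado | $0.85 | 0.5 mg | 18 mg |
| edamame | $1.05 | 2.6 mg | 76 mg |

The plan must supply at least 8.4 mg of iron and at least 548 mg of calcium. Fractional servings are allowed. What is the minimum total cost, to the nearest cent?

$4.92

An LP optimum is at a vertex; with two nutrient constraints at most two foods are used. Check each candidate.
Greek yogurt only: max(8.4/0.2, 548/168) = 42 servings → $37.80.
avocado only: max(8.4/0.5, 548/18) = 30.44 servings → $25.88.
edamame only: max(8.4/2.6, 548/76) = 7.211 servings → $7.57.
Greek yogurt + avocado with both tight: 1.527 servings and 16.19 servings → $15.14.
Greek yogurt + edamame with both tight: 1.865 servings and 3.087 servings → $4.92.
avocado + edamame: intersection lies outside the first quadrant.
The minimum over all feasible corners is $4.92.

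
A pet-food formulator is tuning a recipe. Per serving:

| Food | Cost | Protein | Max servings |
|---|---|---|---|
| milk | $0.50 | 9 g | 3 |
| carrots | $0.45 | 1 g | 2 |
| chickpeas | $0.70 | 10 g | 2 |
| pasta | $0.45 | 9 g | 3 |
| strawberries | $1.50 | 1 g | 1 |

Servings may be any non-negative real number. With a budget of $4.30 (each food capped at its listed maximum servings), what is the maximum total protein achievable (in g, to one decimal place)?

Protein per dollar: pasta 20, milk 18, chickpeas 14.29, carrots 2.222, strawberries 0.6667.
Take 3 servings of pasta: spends $1.35, +27.0 g protein (running total 27.0 g).
Take 3 servings of milk: spends $1.50, +27.0 g protein (running total 54.0 g).
Take 2 servings of chickpeas: spends $1.40, +20.0 g protein (running total 74.0 g).
Take 0.1111 servings of carrots: spends $0.05, +0.1 g protein (running total 74.1 g).
Greedy by best ratio exhausts the cost allowance optimally: 74.1 g.

74.1 g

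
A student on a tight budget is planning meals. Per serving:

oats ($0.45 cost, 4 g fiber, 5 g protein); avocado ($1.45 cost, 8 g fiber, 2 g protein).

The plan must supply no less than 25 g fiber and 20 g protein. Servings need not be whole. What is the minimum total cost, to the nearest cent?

$2.81

oats only: max(25/4, 20/5) = 6.25 servings → $2.81.
avocado only: max(25/8, 20/2) = 10 servings → $14.50.
oats + avocado with both tight: 3.438 servings and 1.406 servings → $3.59.
The minimum over all feasible corners is $2.81.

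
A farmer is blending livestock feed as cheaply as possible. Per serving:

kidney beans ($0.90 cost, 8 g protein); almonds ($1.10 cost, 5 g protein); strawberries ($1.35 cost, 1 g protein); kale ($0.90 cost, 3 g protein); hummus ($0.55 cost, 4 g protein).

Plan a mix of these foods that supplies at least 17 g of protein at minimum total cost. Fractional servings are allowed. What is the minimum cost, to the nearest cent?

Cost per g of protein: kidney beans $0.1125, hummus $0.1375, almonds $0.2200, kale $0.3000, strawberries $1.3500.
With no serving limits, use only kidney beans: 17 g / 8 g = 2.125 servings × $0.90 = $1.91.

$1.91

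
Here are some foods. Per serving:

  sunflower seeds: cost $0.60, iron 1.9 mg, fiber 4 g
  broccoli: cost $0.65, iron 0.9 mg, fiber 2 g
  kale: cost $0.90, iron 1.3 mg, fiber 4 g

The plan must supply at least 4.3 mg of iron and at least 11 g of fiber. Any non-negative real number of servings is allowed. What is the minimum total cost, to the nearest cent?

This is a tiny linear program; its minimum lies at a vertex of the feasible set. List the vertices and price them.
sunflower seeds only: max(4.3/1.9, 11/4) = 2.75 servings → $1.65.
broccoli only: max(4.3/0.9, 11/2) = 5.5 servings → $3.58.
kale only: max(4.3/1.3, 11/4) = 3.308 servings → $2.98.
sunflower seeds + broccoli with both targets exact would need a negative amount; discard.
sunflower seeds + kale with both tight: 1.208 servings and 1.542 servings → $2.11.
broccoli + kale with both tight: 2.9 servings and 1.3 servings → $3.06.
So the least-cost plan costs $1.65.

$1.65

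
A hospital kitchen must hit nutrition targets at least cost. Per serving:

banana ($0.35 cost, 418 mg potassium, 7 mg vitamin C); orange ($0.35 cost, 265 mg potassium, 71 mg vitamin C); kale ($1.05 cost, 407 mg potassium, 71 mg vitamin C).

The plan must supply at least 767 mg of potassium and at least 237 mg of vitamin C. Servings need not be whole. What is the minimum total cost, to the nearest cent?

$1.17

Check every corner: each single food scaled to meet both minima, and each pair solved so both constraints bind.
banana only: max(767/418, 237/7) = 33.86 servings → $11.85.
orange only: max(767/265, 237/71) = 3.338 servings → $1.17.
kale only: max(767/407, 237/71) = 3.338 servings → $3.50.
banana + orange with both targets exact would need a negative amount; discard.
banana + kale with both targets exact would need a negative amount; discard.
orange + kale: intersection lies outside the first quadrant.
Cheapest feasible corner: $1.17.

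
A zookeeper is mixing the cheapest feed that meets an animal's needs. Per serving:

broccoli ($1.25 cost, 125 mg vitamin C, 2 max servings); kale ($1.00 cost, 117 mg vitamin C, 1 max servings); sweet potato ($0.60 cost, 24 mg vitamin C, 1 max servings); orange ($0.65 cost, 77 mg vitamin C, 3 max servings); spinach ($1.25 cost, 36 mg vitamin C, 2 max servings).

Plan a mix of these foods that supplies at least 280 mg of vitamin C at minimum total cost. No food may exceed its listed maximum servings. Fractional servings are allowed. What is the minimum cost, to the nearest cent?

Cost per mg of vitamin C: orange $0.0084, kale $0.0085, broccoli $0.0100, sweet potato $0.0250, spinach $0.0347.
Take 3 servings of orange: +231.0 mg vitamin C for $1.95 (total $1.95, still need 49.0 mg).
Take 0.4188 servings of kale: +49.0 mg vitamin C for $0.42 (total $2.37, still need 0.0 mg).
Filling from the cheapest source first is optimal under one linear minimum: $2.37.

$2.37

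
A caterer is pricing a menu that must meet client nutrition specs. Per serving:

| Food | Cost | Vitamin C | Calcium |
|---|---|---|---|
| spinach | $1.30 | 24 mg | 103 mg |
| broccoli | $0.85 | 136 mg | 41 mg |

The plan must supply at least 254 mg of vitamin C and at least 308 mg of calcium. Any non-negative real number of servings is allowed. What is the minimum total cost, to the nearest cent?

$4.37

Check every corner: each single food scaled to meet both minima, and each pair solved so both constraints bind.
spinach only: max(254/24, 308/103) = 10.58 servings → $13.76.
broccoli only: max(254/136, 308/41) = 7.512 servings → $6.39.
spinach + broccoli with both tight: 2.417 servings and 1.441 servings → $4.37.
Cheapest feasible corner: $4.37.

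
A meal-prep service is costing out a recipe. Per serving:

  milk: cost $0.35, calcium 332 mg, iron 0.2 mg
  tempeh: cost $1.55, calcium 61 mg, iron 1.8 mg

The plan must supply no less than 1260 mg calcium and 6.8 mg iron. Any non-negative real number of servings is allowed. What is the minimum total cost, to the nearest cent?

$6.42

The cheapest plan sits at a corner of the feasible region — with two constraints it uses at most two foods.
milk only: max(1260/332, 6.8/0.2) = 34 servings → $11.90.
tempeh only: max(1260/61, 6.8/1.8) = 20.66 servings → $32.02.
milk + tempeh with both tight: 3.166 servings and 3.426 servings → $6.42.
Cheapest feasible corner: $6.42.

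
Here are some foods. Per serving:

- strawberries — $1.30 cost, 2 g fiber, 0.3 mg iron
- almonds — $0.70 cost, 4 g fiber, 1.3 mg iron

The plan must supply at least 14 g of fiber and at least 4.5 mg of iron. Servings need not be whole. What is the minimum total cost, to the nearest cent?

$2.45

The cheapest plan sits at a corner of the feasible region — with two constraints it uses at most two foods.
strawberries only: max(14/2, 4.5/0.3) = 15 servings → $19.50.
almonds only: max(14/4, 4.5/1.3) = 3.5 servings → $2.45.
strawberries + almonds with both tight: 0.1429 servings and 3.429 servings → $2.59.
The minimum over all feasible corners is $2.45.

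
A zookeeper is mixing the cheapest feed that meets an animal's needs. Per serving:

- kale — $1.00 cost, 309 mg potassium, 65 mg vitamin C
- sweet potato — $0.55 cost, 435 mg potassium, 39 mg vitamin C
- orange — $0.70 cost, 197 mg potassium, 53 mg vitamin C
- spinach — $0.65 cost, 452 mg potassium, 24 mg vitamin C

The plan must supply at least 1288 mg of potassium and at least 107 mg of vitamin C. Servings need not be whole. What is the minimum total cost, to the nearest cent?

$1.63

kale only: max(1288/309, 107/65) = 4.168 servings → $4.17.
sweet potato only: max(1288/435, 107/39) = 2.961 servings → $1.63.
orange only: max(1288/197, 107/53) = 6.538 servings → $4.58.
spinach only: max(1288/452, 107/24) = 4.458 servings → $2.90.
kale + sweet potato: the both-tight solution has a negative serving — not a feasible corner.
kale + orange with both targets exact would need a negative amount; discard.
kale + spinach with both tight: 0.7946 servings and 2.306 servings → $2.29.
sweet potato + orange: the both-tight solution has a negative serving — not a feasible corner.
sweet potato + spinach with both tight: 2.428 servings and 0.5129 servings → $1.67.
orange + spinach with both tight: 0.9076 servings and 2.454 servings → $2.23.
Cheapest feasible corner: $1.63.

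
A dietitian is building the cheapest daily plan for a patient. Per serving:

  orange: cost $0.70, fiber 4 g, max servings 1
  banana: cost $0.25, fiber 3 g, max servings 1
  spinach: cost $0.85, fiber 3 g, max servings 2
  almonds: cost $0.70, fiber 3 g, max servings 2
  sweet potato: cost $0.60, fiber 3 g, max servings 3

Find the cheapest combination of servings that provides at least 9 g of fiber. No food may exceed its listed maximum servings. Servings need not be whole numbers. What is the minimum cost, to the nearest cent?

$1.35

Cost per g of fiber: banana $0.0833, orange $0.1750, sweet potato $0.2000, almonds $0.2333, spinach $0.2833.
Take 1 serving of banana: +3.0 g fiber for $0.25 (total $0.25, still need 6.0 g).
Take 1 serving of orange: +4.0 g fiber for $0.70 (total $0.95, still need 2.0 g).
Take 0.6667 servings of sweet potato: +2.0 g fiber for $0.40 (total $1.35, still need 0.0 g).
Filling from the cheapest source first is optimal under one linear minimum: $1.35.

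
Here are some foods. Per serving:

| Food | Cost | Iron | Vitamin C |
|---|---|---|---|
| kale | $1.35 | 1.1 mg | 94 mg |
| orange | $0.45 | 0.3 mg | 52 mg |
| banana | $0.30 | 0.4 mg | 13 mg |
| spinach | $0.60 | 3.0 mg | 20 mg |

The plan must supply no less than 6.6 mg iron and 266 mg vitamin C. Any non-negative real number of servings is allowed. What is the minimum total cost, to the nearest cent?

For a min-cost LP with two ≥-constraints, a basic feasible solution has at most two positive variables.
kale only: max(6.6/1.1, 266/94) = 6 servings → $8.10.
orange only: max(6.6/0.3, 266/52) = 22 servings → $9.90.
banana only: max(6.6/0.4, 266/13) = 20.46 servings → $6.14.
spinach only: max(6.6/3.0, 266/20) = 13.3 servings → $7.98.
kale + orange: the both-tight solution has a negative serving — not a feasible corner.
kale + banana with both tight: 0.8841 servings and 14.07 servings → $5.41.
kale + spinach with both tight: 2.562 servings and 1.261 servings → $4.21.
orange + banana with both tight: 1.219 servings and 15.59 servings → $5.22.
orange + spinach with both tight: 4.44 servings and 1.756 servings → $3.05.
banana + spinach with both targets exact would need a negative amount; discard.
So the least-cost plan costs $3.05.

$3.05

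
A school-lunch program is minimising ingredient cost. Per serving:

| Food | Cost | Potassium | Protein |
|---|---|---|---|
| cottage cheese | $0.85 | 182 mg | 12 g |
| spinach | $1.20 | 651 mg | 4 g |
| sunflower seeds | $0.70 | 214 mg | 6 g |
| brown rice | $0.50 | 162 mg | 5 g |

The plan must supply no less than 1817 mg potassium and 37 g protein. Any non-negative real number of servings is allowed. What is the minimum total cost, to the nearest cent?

$4.57

An LP optimum is at a vertex; with two nutrient constraints at most two foods are used. Check each candidate.
cottage cheese only: max(1817/182, 37/12) = 9.984 servings → $8.49.
spinach only: max(1817/651, 37/4) = 9.25 servings → $11.10.
sunflower seeds only: max(1817/214, 37/6) = 8.491 servings → $5.94.
brown rice only: max(1817/162, 37/5) = 11.22 servings → $5.61.
cottage cheese + spinach with both tight: 2.374 servings and 2.127 servings → $4.57.
cottage cheese + sunflower seeds: intersection lies outside the first quadrant.
cottage cheese + brown rice: intersection lies outside the first quadrant.
spinach + sunflower seeds with both tight: 0.9784 servings and 5.514 servings → $5.03.
spinach + brown rice with both tight: 1.186 servings and 6.451 servings → $4.65.
sunflower seeds + brown rice: intersection lies outside the first quadrant.
Cheapest feasible corner: $4.57.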